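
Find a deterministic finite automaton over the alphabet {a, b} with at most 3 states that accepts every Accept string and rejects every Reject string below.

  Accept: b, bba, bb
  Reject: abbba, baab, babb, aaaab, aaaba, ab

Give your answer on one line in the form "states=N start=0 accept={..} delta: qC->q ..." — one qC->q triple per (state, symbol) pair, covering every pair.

states=3 start=0 accept={0,1} delta: 0a->1 0b->0 1a->1 1b->2 2a->2 2b->2

Grow the machine one transition at a time. Run the examples from 0; the earliest place one falls off (shortest prefix, ties alphabetical) gets sent to the lowest-numbered state that keeps every Accept/Reject pair distinguishable — a pair clashes when both reach the same state with identical unread suffix — and to a fresh state only if none does.
a: 0a undefined. 0a->0: no, b/aaaab meet in 0 with "b" left. Open state 1: 0a->1.
b: 0b undefined. 0b->0: ok.
aa: 1a undefined. 1a->0: no, b/baab meet in 0. 1a->1: ok.
ab: 1b undefined. 1b->0: no, b/baab meet in 0. 1b->1: no, bba/abbba meet in 1. Open state 2: 1b->2.
abb: 2b undefined. 2b->0: no, b/babb meet in 0. 2b->1: no, bba/babb meet in 1. 2b->2: ok.
aaaba: 2a undefined. 2a->0: no, b/abbba meet in 0. 2a->1: no, bba/abbba meet in 1. 2a->2: ok.
All examples now run through 3 states with every (state, symbol) defined. Accept strings end in {0,1}, Reject strings end in {2}; accept={0,1}.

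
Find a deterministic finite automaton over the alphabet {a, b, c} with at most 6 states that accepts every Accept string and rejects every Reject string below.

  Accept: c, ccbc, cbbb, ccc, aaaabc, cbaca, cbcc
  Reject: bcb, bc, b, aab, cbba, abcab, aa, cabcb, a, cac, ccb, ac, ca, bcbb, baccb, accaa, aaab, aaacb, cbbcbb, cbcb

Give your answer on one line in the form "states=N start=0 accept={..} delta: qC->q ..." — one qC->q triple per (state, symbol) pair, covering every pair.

Fold the examples into a partial DFA from state 0: repeatedly fix the first undefined (state, symbol) met by the shortest-then-alphabetical prefix, trying targets in increasing order and rejecting any under which an Accept and a Reject string meet in one state with the same remainder; add a state when all current targets are rejected. Accepting states are where Accept strings end.
a: 0a undefined. 0a->0: no, c/ac meet in 0 with "c" left. Open state 1: 0a->1.
b: 0b undefined. 0b->0: no, c/bc meet in 0 with "c" left. 0b->1: ok.
c: 0c undefined. 0c->0: no, ccbc/bc meet in 1 with "c" left. 0c->1: no, c/b meet in 1. Open state 2: 0c->2.
aa: 1a undefined. 1a->0: no, aaaabc/bc meet in 1 with "c" left. 1a->1: ok.
ab: 1b undefined. 1b->0: ok.
ac: 1c undefined. 1c->0: ok.
ca: 2a undefined. 2a->0: no, c/cac meet in 2. 2a->1: ok.
cb: 2b undefined. 2b->0: no, cbbb/bc meet in 0. 2b->1: no, cbbb/bcb meet in 1. 2b->2: no, c/cabcb meet in 2. Open state 3: 2b->3.
cc: 2c undefined. 2c->0: no, ccbc/bc meet in 0. 2c->1: no, ccc/bc meet in 0. 2c->2: ok.
cba: 3a undefined. 3a->0: no, cbaca/bcb meet in 1. 3a->1: no, cbaca/bcb meet in 1. 3a->2: no, cbaca/bcb meet in 1. 3a->3: ok.
cbb: 3b undefined. 3b->0: no, cbbb/bcb meet in 1. 3b->1: no, cbbb/bc meet in 0. 3b->2: no, c/cbbcbb meet in 2. 3b->3: no, cbbb/cbba meet in 3. Open state 4: 3b->4.
cbc: 3c undefined. 3c->0: no, ccbc/bc meet in 0. 3c->1: no, ccbc/bcb meet in 1. 3c->2: no, cbaca/bcb meet in 1. 3c->3: no, ccbc/cabcb meet in 3. 3c->4: no, cbbb/cbcb meet in 4 with "b" left. Open state 5: 3c->5.
cbba: 4a undefined. 4a->0: ok.
cbbb: 4b undefined. 4b->0: no, cbbb/bc meet in 0. 4b->1: no, cbbb/bcb meet in 1. 4b->2: ok.
cbbc: 4c undefined. 4c->0: ok.
cbcb: 5b undefined. 5b->0: ok.
cbcc: 5c undefined. 5c->0: no, cbcc/bc meet in 0. 5c->1: no, cbcc/bcb meet in 1. 5c->2: ok.
cbaca: 5a undefined. 5a->0: no, cbaca/bc meet in 0. 5a->1: no, cbaca/bcb meet in 1. 5a->2: ok.
All examples now run through 6 states with every (state, symbol) defined. Accept strings end in {2,5}, Reject strings end in {0,1,3}; accept={2,5}.

states=6 start=0 accept={2,5} delta: 0a->1 0b->1 0c->2 1a->1 1b->0 1c->0 2a->1 2b->3 2c->2 3a->3 3b->4 3c->5 4a->0 4b->2 4c->0 5a->2 5b->0 5c->2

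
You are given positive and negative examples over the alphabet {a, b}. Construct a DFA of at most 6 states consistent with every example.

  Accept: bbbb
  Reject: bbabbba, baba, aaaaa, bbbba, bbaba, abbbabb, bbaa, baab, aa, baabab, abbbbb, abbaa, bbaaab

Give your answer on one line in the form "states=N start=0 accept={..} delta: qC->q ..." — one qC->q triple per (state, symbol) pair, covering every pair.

states=4 start=0 accept={2} delta: 0a->0 0b->1 1a->0 1b->2 2a->0 2b->3 3a->1 3b->2

Grow the machine one transition at a time. Run the examples from 0; the earliest place one falls off (shortest prefix, ties alphabetical) gets sent to the lowest-numbered state that keeps every Accept/Reject pair distinguishable — a pair clashes when both reach the same state with identical unread suffix — and to a fresh state only if none does.
a: 0a undefined. 0a->0: ok.
b: 0b undefined. 0b->0: no, bbbb/bbabbba meet in 0. Open state 1: 0b->1.
ba: 1a undefined. 1a->0: ok.
bb: 1b undefined. 1b->0: no, bbbb/bbabbba meet in 0. 1b->1: no, bbbb/abbbabb meet in 1. Open state 2: 1b->2.
bba: 2a undefined. 2a->0: ok.
bbb: 2b undefined. 2b->0: no, bbbb/baab meet in 1. 2b->1: no, bbbb/abbbabb meet in 2. 2b->2: no, bbbb/abbbabb meet in 2. Open state 3: 2b->3.
bbbb: 3b undefined. 3b->0: no, bbbb/baba meet in 0. 3b->1: no, bbbb/baab meet in 1. 3b->2: ok.
abbba: 3a undefined. 3a->0: no, bbbb/abbbabb meet in 2. 3a->1: ok.
All examples now run through 4 states with every (state, symbol) defined. Accept strings end in {2}, Reject strings end in {0,1,3}; accept={2}.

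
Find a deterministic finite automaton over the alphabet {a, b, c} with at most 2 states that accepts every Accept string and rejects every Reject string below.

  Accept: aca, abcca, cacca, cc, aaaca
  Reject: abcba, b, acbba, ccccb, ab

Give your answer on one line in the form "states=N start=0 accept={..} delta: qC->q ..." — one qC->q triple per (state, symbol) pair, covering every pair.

State merging on the prefix tree: take the shortest (then alphabetical) example prefix whose next move is undefined and point that move at state 0, else 1, else 2, ...; a target is out if some Accept/Reject pair would then sit in one state with the same input left (inseparable). If every existing state is out, open a new one.
a: 0a undefined. 0a->0: ok.
b: 0b undefined. 0b->0: ok.
c: 0c undefined. 0c->0: no, aca/abcba meet in 0. Open state 1: 0c->1.
ca: 1a undefined. 1a->0: no, aca/b meet in 0. 1a->1: ok.
cc: 1c undefined. 1c->0: no, abcca/b meet in 0. 1c->1: ok.
acb: 1b undefined. 1b->0: ok.
All examples now run through 2 states with every (state, symbol) defined. Accept strings end in {1}, Reject strings end in {0}; accept={1}.

states=2 start=0 accept={1} delta: 0a->0 0b->0 0c->1 1a->1 1b->0 1c->1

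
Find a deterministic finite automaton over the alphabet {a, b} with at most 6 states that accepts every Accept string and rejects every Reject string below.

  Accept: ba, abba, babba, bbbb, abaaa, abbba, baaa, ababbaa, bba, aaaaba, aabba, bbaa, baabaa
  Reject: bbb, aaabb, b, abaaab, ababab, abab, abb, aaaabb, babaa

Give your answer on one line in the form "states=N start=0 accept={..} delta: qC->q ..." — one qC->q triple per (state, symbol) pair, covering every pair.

State merging on the prefix tree: take the shortest (then alphabetical) example prefix whose next move is undefined and point that move at state 0, else 1, else 2, ...; a target is out if some Accept/Reject pair would then sit in one state with the same input left (inseparable). If every existing state is out, open a new one.
a: 0a undefined. 0a->0: ok.
b: 0b undefined. 0b->0: no, ba/bbb meet in 0. Open state 1: 0b->1.
ba: 1a undefined. 1a->0: no, ba/babaa meet in 0. 1a->1: no, ba/b meet in 1. Open state 2: 1a->2.
bb: 1b undefined. 1b->0: no, abba/aaabb meet in 0. 1b->1: no, bbbb/bbb meet in 1. 1b->2: no, ba/aaabb meet in 2. Open state 3: 1b->3.
baa: 2a undefined. 2a->0: ok.
bab: 2b undefined. 2b->0: no, abaaa/abab meet in 0. 2b->1: no, abaaa/babaa meet in 0. 2b->2: no, ba/abab meet in 2. 2b->3: no, bbaa/babaa meet in 3 with "aa" left. Open state 4: 2b->4.
bba: 3a undefined. 3a->0: ok.
bbb: 3b undefined. 3b->0: no, abba/bbb meet in 0. 3b->1: no, bbbb/aaabb meet in 3. 3b->2: no, ba/bbb meet in 2. 3b->3: no, bbbb/bbb meet in 3. 3b->4: ok.
baba: 4a undefined. 4a->0: no, abba/babaa meet in 0. 4a->1: no, ba/babaa meet in 2. 4a->2: no, abba/babaa meet in 0. 4a->3: no, abba/babaa meet in 0. 4a->4: no, bbbb/ababab meet in 4 with "b" left. Open state 5: 4a->5.
babb: 4b undefined. 4b->0: ok.
babaa: 5a undefined. 5a->0: no, abba/babaa meet in 0. 5a->1: ok.
ababab: 5b undefined. 5b->0: no, abba/ababab meet in 0. 5b->1: ok.
All examples now run through 6 states with every (state, symbol) defined. Accept strings end in {0,2,5}, Reject strings end in {1,3,4}; accept={0,2,5}.

states=6 start=0 accept={0,2,5} delta: 0a->0 0b->1 1a->2 1b->3 2a->0 2b->4 3a->0 3b->4 4a->5 4b->0 5a->1 5b->1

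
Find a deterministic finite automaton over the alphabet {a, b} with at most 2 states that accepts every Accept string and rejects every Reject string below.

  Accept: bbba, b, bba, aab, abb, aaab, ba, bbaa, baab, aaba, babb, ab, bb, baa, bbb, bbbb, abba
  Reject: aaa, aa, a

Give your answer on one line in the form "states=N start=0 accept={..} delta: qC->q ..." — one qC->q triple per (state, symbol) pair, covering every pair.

Fold the examples into a partial DFA from state 0: repeatedly fix the first undefined (state, symbol) met by the shortest-then-alphabetical prefix, trying targets in increasing order and rejecting any under which an Accept and a Reject string meet in one state with the same remainder; add a state when all current targets are rejected. Accepting states are where Accept strings end.
a: 0a undefined. 0a->0: ok.
b: 0b undefined. 0b->0: no, bbba/aaa meet in 0. Open state 1: 0b->1.
ba: 1a undefined. 1a->0: no, ba/aaa meet in 0. 1a->1: ok.
bb: 1b undefined. 1b->0: no, bba/aaa meet in 0. 1b->1: ok.
All examples now run through 2 states with every (state, symbol) defined. Accept strings end in {1}, Reject strings end in {0}; accept={1}.

states=2 start=0 accept={1} delta: 0a->0 0b->1 1a->1 1b->1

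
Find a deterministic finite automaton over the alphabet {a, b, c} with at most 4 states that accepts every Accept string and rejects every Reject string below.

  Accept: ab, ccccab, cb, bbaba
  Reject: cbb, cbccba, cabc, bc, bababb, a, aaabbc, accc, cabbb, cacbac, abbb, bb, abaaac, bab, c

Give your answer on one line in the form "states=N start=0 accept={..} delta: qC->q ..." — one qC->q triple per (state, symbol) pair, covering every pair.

states=3 start=0 accept={1} delta: 0a->0 0b->1 0c->0 1a->1 1b->2 1c->2 2a->0 2b->0 2c->2

Grow the machine one transition at a time. Run the examples from 0; the earliest place one falls off (shortest prefix, ties alphabetical) gets sent to the lowest-numbered state that keeps every Accept/Reject pair distinguishable — a pair clashes when both reach the same state with identical unread suffix — and to a fresh state only if none does.
a: 0a undefined. 0a->0: ok.
b: 0b undefined. 0b->0: no, ab/bababb meet in 0. Open state 1: 0b->1.
c: 0c undefined. 0c->0: ok.
ba: 1a undefined. 1a->0: no, ab/bab meet in 1. 1a->1: ok.
bb: 1b undefined. 1b->0: no, ab/cabbb meet in 1. 1b->1: no, ab/cbb meet in 1. Open state 2: 1b->2.
bc: 1c undefined. 1c->0: no, ab/cbccba meet in 1. 1c->1: no, ab/cabc meet in 1. 1c->2: ok.
bba: 2a undefined. 2a->0: ok.
abbb: 2b undefined. 2b->0: ok.
cbcc: 2c undefined. 2c->0: no, ab/cbccba meet in 1. 2c->1: no, ab/aaabbc meet in 1. 2c->2: ok.
All examples now run through 3 states with every (state, symbol) defined. Accept strings end in {1}, Reject strings end in {0,2}; accept={1}.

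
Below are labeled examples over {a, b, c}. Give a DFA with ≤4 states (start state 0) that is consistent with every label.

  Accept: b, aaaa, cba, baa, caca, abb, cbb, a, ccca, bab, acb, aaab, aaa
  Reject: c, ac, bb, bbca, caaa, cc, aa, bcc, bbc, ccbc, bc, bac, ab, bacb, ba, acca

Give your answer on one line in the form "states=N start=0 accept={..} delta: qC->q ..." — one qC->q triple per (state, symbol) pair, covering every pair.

states=4 start=0 accept={0,1} delta: 0a->1 0b->1 0c->2 1a->2 1b->2 1c->2 2a->0 2b->0 2c->3 3a->2 3b->2 3c->0

Grow the machine one transition at a time. Run the examples from 0; the earliest place one falls off (shortest prefix, ties alphabetical) gets sent to the lowest-numbered state that keeps every Accept/Reject pair distinguishable — a pair clashes when both reach the same state with identical unread suffix — and to a fresh state only if none does.
a: 0a undefined. 0a->0: no, b/ab meet in 0 with "b" left. Open state 1: 0a->1.
b: 0b undefined. 0b->0: no, b/bb meet in 0. 0b->1: ok.
c: 0c undefined. 0c->0: no, cba/aa meet in 1 with "a" left. 0c->1: no, b/c meet in 1. Open state 2: 0c->2.
aa: 1a undefined. 1a->0: no, aaaa/aa meet in 0. 1a->1: no, b/aa meet in 1. 1a->2: ok.
ab: 1b undefined. 1b->0: no, baa/bbca meet in 2 with "a" left. 1b->1: no, b/bb meet in 1. 1b->2: ok.
ac: 1c undefined. 1c->0: no, baa/acca meet in 2 with "a" left. 1c->1: no, b/ac meet in 1. 1c->2: ok.
ca: 2a undefined. 2a->0: ok.
cb: 2b undefined. 2b->0: ok.
cc: 2c undefined. 2c->0: no, b/bbca meet in 1. 2c->1: no, b/cc meet in 1. 2c->2: no, baa/bbca meet in 0. Open state 3: 2c->3.
ccb: 3b undefined. 3b->0: no, baa/bacb meet in 0. 3b->1: no, b/bacb meet in 1. 3b->2: ok.
ccc: 3c undefined. 3c->0: ok.
acca: 3a undefined. 3a->0: no, baa/bbca meet in 0. 3a->1: no, b/bbca meet in 1. 3a->2: ok.
All examples now run through 4 states with every (state, symbol) defined. Accept strings end in {0,1}, Reject strings end in {2,3}; accept={0,1}.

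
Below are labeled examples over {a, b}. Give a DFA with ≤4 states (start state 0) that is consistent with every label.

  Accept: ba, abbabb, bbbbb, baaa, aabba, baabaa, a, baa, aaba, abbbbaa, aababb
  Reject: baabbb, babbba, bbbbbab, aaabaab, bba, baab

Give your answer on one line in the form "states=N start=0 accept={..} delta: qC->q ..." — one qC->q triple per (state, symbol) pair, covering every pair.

states=4 start=0 accept={1,2} delta: 0a->1 0b->1 1a->2 1b->3 2a->1 2b->0 3a->0 3b->1

Fold the examples into a partial DFA from state 0: repeatedly fix the first undefined (state, symbol) met by the shortest-then-alphabetical prefix, trying targets in increasing order and rejecting any under which an Accept and a Reject string meet in one state with the same remainder; add a state when all current targets are rejected. Accepting states are where Accept strings end.
a: 0a undefined. 0a->0: no, aabba/bba meet in 0 with "bba" left. Open state 1: 0a->1.
b: 0b undefined. 0b->0: no, ba/bba meet in 1. 0b->1: ok.
aa: 1a undefined. 1a->0: no, aabba/bba meet in 1 with "ba" left. 1a->1: no, aaba/bba meet in 1 with "ba" left. Open state 2: 1a->2.
ab: 1b undefined. 1b->0: no, bbbbb/bba meet in 1. 1b->1: no, ba/bba meet in 2. 1b->2: no, baa/bba meet in 2 with "a" left. Open state 3: 1b->3.
aaa: 2a undefined. 2a->0: no, baaa/aaabaab meet in 1. 2a->1: ok.
aab: 2b undefined. 2b->0: ok.
abb: 3b undefined. 3b->0: no, bbbbb/baab meet in 3. 3b->1: ok.
bba: 3a undefined. 3a->0: ok.
All examples now run through 4 states with every (state, symbol) defined. Accept strings end in {1,2}, Reject strings end in {0,3}; accept={1,2}.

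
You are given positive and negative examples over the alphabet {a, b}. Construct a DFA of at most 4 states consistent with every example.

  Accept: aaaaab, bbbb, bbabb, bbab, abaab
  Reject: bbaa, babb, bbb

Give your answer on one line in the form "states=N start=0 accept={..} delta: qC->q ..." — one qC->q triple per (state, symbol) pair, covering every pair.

Fold the examples into a partial DFA from state 0: repeatedly fix the first undefined (state, symbol) met by the shortest-then-alphabetical prefix, trying targets in increasing order and rejecting any under which an Accept and a Reject string meet in one state with the same remainder; add a state when all current targets are rejected. Accepting states are where Accept strings end.
a: 0a undefined. 0a->0: ok.
b: 0b undefined. 0b->0: no, aaaaab/bbaa meet in 0. Open state 1: 0b->1.
ba: 1a undefined. 1a->0: ok.
bb: 1b undefined. 1b->0: no, aaaaab/bbb meet in 1. 1b->1: no, aaaaab/babb meet in 1. Open state 2: 1b->2.
bba: 2a undefined. 2a->0: no, bbabb/babb meet in 2. 2a->1: no, bbabb/bbb meet in 2 with "b" left. 2a->2: no, bbab/bbb meet in 2 with "b" left. Open state 3: 2a->3.
bbb: 2b undefined. 2b->0: ok.
bbaa: 3a undefined. 3a->0: ok.
bbab: 3b undefined. 3b->0: no, bbab/bbaa meet in 0. 3b->1: no, bbabb/babb meet in 2. 3b->2: no, bbabb/bbaa meet in 0. 3b->3: ok.
All examples now run through 4 states with every (state, symbol) defined. Accept strings end in {1,3}, Reject strings end in {0,2}; accept={1,3}.

states=4 start=0 accept={1,3} delta: 0a->0 0b->1 1a->0 1b->2 2a->3 2b->0 3a->0 3b->3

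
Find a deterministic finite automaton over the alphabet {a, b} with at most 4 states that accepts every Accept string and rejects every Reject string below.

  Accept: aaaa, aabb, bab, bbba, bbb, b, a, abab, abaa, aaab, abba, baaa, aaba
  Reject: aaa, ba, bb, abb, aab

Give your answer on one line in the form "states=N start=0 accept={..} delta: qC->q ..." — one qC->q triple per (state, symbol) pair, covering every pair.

State merging on the prefix tree: take the shortest (then alphabetical) example prefix whose next move is undefined and point that move at state 0, else 1, else 2, ...; a target is out if some Accept/Reject pair would then sit in one state with the same input left (inseparable). If every existing state is out, open a new one.
a: 0a undefined. 0a->0: no, aaaa/aaa meet in 0. Open state 1: 0a->1.
b: 0b undefined. 0b->0: no, bbba/ba meet in 1. 0b->1: no, bab/aab meet in 1 with "ab" left. Open state 2: 0b->2.
aa: 1a undefined. 1a->0: no, aabb/bb meet in 2 with "b" left. 1a->1: no, aaaa/aaa meet in 1. 1a->2: ok.
ab: 1b undefined. 1b->0: no, b/abb meet in 2. 1b->1: no, a/abb meet in 1. 1b->2: ok.
ba: 2a undefined. 2a->0: ok.
bb: 2b undefined. 2b->0: no, bbba/aaa meet in 0. 2b->1: no, aaaa/bb meet in 1. 2b->2: no, aabb/bb meet in 2. Open state 3: 2b->3.
bbb: 3b undefined. 3b->0: no, aabb/aaa meet in 0. 3b->1: ok.
aaba: 3a undefined. 3a->0: no, abba/aaa meet in 0. 3a->1: ok.
All examples now run through 4 states with every (state, symbol) defined. Accept strings end in {1,2}, Reject strings end in {0,3}; accept={1,2}.

states=4 start=0 accept={1,2} delta: 0a->1 0b->2 1a->2 1b->2 2a->0 2b->3 3a->1 3b->1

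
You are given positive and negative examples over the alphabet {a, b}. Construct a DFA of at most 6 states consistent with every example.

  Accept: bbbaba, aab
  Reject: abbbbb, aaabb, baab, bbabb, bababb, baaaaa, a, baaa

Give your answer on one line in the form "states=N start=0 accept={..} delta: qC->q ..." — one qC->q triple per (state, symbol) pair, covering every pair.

states=3 start=0 accept={1} delta: 0a->0 0b->1 1a->2 1b->2 2a->1 2b->2

Fold the examples into a partial DFA from state 0: repeatedly fix the first undefined (state, symbol) met by the shortest-then-alphabetical prefix, trying targets in increasing order and rejecting any under which an Accept and a Reject string meet in one state with the same remainder; add a state when all current targets are rejected. Accepting states are where Accept strings end.
a: 0a undefined. 0a->0: ok.
b: 0b undefined. 0b->0: no, bbbaba/abbbbb meet in 0. Open state 1: 0b->1.
ba: 1a undefined. 1a->0: no, aab/baab meet in 1. 1a->1: no, aab/baaaaa meet in 1. Open state 2: 1a->2.
bb: 1b undefined. 1b->0: no, aab/abbbbb meet in 1. 1b->1: no, aab/abbbbb meet in 1. 1b->2: ok.
baa: 2a undefined. 2a->0: no, aab/baab meet in 1. 2a->1: ok.
bab: 2b undefined. 2b->0: no, bbbaba/abbbbb meet in 2. 2b->1: no, bbbaba/aaabb meet in 2. 2b->2: ok.
All examples now run through 3 states with every (state, symbol) defined. Accept strings end in {1}, Reject strings end in {0,2}; accept={1}.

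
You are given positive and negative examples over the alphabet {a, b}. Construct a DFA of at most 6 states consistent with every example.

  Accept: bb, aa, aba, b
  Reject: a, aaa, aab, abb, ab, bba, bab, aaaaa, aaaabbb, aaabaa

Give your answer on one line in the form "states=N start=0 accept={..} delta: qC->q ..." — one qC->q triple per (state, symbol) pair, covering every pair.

states=3 start=0 accept={0,2} delta: 0a->1 0b->0 1a->2 1b->1 2a->1 2b->1

Fold the examples into a partial DFA from state 0: repeatedly fix the first undefined (state, symbol) met by the shortest-then-alphabetical prefix, trying targets in increasing order and rejecting any under which an Accept and a Reject string meet in one state with the same remainder; add a state when all current targets are rejected. Accepting states are where Accept strings end.
a: 0a undefined. 0a->0: no, bb/abb meet in 0 with "bb" left. Open state 1: 0a->1.
b: 0b undefined. 0b->0: ok.
aa: 1a undefined. 1a->0: no, bb/aab meet in 0. 1a->1: no, aa/a meet in 1. Open state 2: 1a->2.
ab: 1b undefined. 1b->0: no, bb/abb meet in 0. 1b->1: ok.
aaa: 2a undefined. 2a->0: no, bb/aaa meet in 0. 2a->1: ok.
aab: 2b undefined. 2b->0: no, bb/aab meet in 0. 2b->1: ok.
All examples now run through 3 states with every (state, symbol) defined. Accept strings end in {0,2}, Reject strings end in {1}; accept={0,2}.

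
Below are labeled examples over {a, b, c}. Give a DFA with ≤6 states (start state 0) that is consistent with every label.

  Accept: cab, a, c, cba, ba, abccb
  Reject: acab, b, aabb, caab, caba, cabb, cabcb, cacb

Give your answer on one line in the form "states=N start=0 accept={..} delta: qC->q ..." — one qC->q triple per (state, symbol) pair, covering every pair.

states=4 start=0 accept={1,3} delta: 0a->1 0b->0 0c->1 1a->2 1b->0 1c->2 2a->0 2b->3 2c->0 3a->0 3b->0 3c->0

State merging on the prefix tree: take the shortest (then alphabetical) example prefix whose next move is undefined and point that move at state 0, else 1, else 2, ...; a target is out if some Accept/Reject pair would then sit in one state with the same input left (inseparable). If every existing state is out, open a new one.
a: 0a undefined. 0a->0: no, cab/acab meet in 0 with "cab" left. Open state 1: 0a->1.
b: 0b undefined. 0b->0: ok.
c: 0c undefined. 0c->0: no, c/b meet in 0. 0c->1: ok.
aa: 1a undefined. 1a->0: no, cab/b meet in 0. 1a->1: no, cab/caab meet in 1 with "b" left. Open state 2: 1a->2.
ab: 1b undefined. 1b->0: ok.
ac: 1c undefined. 1c->0: no, abccb/acab meet in 0. 1c->1: no, cab/acab meet in 2 with "b" left. 1c->2: ok.
aab: 2b undefined. 2b->0: no, cab/b meet in 0. 2b->1: no, cab/cabcb meet in 1. 2b->2: no, cab/aabb meet in 2. Open state 3: 2b->3.
aca: 2a undefined. 2a->0: ok.
cac: 2c undefined. 2c->0: ok.
aabb: 3b undefined. 3b->0: ok.
caba: 3a undefined. 3a->0: ok.
cabc: 3c undefined. 3c->0: ok.
All examples now run through 4 states with every (state, symbol) defined. Accept strings end in {1,3}, Reject strings end in {0}; accept={1,3}.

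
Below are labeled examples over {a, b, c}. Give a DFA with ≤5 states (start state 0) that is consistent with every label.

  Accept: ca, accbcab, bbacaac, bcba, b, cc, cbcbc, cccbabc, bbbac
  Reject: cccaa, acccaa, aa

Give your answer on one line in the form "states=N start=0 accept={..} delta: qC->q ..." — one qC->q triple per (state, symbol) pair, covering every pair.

Grow the machine one transition at a time. Run the examples from 0; the earliest place one falls off (shortest prefix, ties alphabetical) gets sent to the lowest-numbered state that keeps every Accept/Reject pair distinguishable — a pair clashes when both reach the same state with identical unread suffix — and to a fresh state only if none does.
a: 0a undefined. 0a->0: ok.
b: 0b undefined. 0b->0: no, b/aa meet in 0. Open state 1: 0b->1.
c: 0c undefined. 0c->0: no, ca/cccaa meet in 0. 0c->1: ok.
bb: 1b undefined. 1b->0: ok.
bc: 1c undefined. 1c->0: no, cc/aa meet in 0. 1c->1: no, bcba/aa meet in 0. Open state 2: 1c->2.
ca: 1a undefined. 1a->0: no, ca/aa meet in 0. 1a->1: ok.
bcb: 2b undefined. 2b->0: no, accbcab/aa meet in 0. 2b->1: ok.
ccc: 2c undefined. 2c->0: ok.
accbca: 2a undefined. 2a->0: ok.
All examples now run through 3 states with every (state, symbol) defined. Accept strings end in {1,2}, Reject strings end in {0}; accept={1,2}.

states=3 start=0 accept={1,2} delta: 0a->0 0b->1 0c->1 1a->1 1b->0 1c->2 2a->0 2b->1 2c->0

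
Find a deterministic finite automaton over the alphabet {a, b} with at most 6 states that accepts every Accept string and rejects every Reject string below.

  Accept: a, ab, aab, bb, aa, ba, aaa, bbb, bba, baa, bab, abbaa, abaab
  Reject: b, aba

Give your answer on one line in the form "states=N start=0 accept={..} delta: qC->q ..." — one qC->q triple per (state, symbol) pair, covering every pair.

states=4 start=0 accept={1,3} delta: 0a->1 0b->2 1a->1 1b->3 2a->1 2b->1 3a->0 3b->0

Grow the machine one transition at a time. Run the examples from 0; the earliest place one falls off (shortest prefix, ties alphabetical) gets sent to the lowest-numbered state that keeps every Accept/Reject pair distinguishable — a pair clashes when both reach the same state with identical unread suffix — and to a fresh state only if none does.
a: 0a undefined. 0a->0: no, ab/b meet in 0 with "b" left. Open state 1: 0a->1.
b: 0b undefined. 0b->0: no, bb/b meet in 0. 0b->1: no, a/b meet in 1. Open state 2: 0b->2.
aa: 1a undefined. 1a->0: no, aab/b meet in 2. 1a->1: ok.
ab: 1b undefined. 1b->0: no, a/aba meet in 1. 1b->1: no, a/aba meet in 1. 1b->2: no, ab/b meet in 2. Open state 3: 1b->3.
ba: 2a undefined. 2a->0: no, bab/b meet in 2. 2a->1: ok.
bb: 2b undefined. 2b->0: no, bbb/b meet in 2. 2b->1: ok.
aba: 3a undefined. 3a->0: ok.
abb: 3b undefined. 3b->0: ok.
All examples now run through 4 states with every (state, symbol) defined. Accept strings end in {1,3}, Reject strings end in {0,2}; accept={1,3}.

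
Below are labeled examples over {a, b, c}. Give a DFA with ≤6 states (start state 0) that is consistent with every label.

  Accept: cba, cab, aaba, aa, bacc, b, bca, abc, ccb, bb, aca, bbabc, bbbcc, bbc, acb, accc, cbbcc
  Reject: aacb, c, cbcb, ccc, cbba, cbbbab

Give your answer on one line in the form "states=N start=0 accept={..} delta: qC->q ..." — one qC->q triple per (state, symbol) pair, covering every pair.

Grow the machine one transition at a time. Run the examples from 0; the earliest place one falls off (shortest prefix, ties alphabetical) gets sent to the lowest-numbered state that keeps every Accept/Reject pair distinguishable — a pair clashes when both reach the same state with identical unread suffix — and to a fresh state only if none does.
a: 0a undefined. 0a->0: no, acb/aacb meet in 0 with "cb" left. Open state 1: 0a->1.
b: 0b undefined. 0b->0: no, bbc/c meet in 0 with "c" left. 0b->1: ok.
c: 0c undefined. 0c->0: no, acb/cbcb meet in 1 with "cb" left. 0c->1: no, b/c meet in 1. Open state 2: 0c->2.
aa: 1a undefined. 1a->0: ok.
ab: 1b undefined. 1b->0: no, abc/c meet in 2. 1b->1: ok.
ac: 1c undefined. 1c->0: no, bbbcc/c meet in 2. 1c->1: ok.
ca: 2a undefined. 2a->0: ok.
cb: 2b undefined. 2b->0: no, cba/cbbbab meet in 1. 2b->1: no, cba/cbba meet in 0. 2b->2: no, cba/cbba meet in 0. Open state 3: 2b->3.
cc: 2c undefined. 2c->0: ok.
cba: 3a undefined. 3a->0: ok.
cbb: 3b undefined. 3b->0: no, cab/cbba meet in 1. 3b->1: no, cba/cbba meet in 0. 3b->2: no, cba/cbba meet in 0. 3b->3: no, cba/cbba meet in 0. Open state 4: 3b->4.
cbc: 3c undefined. 3c->0: no, cab/cbcb meet in 1. 3c->1: no, cab/cbcb meet in 1. 3c->2: ok.
cbba: 4a undefined. 4a->0: no, cba/cbba meet in 0. 4a->1: no, cab/cbba meet in 1. 4a->2: ok.
cbbb: 4b undefined. 4b->0: no, cab/cbbbab meet in 1. 4b->1: no, cab/cbbbab meet in 1. 4b->2: no, cab/cbbbab meet in 1. 4b->3: no, cab/cbbbab meet in 1. 4b->4: ok.
cbbc: 4c undefined. 4c->0: no, cbbcc/c meet in 2. 4c->1: ok.
All examples now run through 5 states with every (state, symbol) defined. Accept strings end in {0,1}, Reject strings end in {2,3}; accept={0,1}.

states=5 start=0 accept={0,1} delta: 0a->1 0b->1 0c->2 1a->0 1b->1 1c->1 2a->0 2b->3 2c->0 3a->0 3b->4 3c->2 4a->2 4b->4 4c->1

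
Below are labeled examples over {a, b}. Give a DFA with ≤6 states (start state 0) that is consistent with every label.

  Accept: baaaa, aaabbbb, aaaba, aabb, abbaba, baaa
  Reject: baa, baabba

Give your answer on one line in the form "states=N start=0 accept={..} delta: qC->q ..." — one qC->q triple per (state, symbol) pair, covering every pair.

states=4 start=0 accept={0,2} delta: 0a->0 0b->1 1a->2 1b->0 2a->3 2b->2 3a->0 3b->2

Grow the machine one transition at a time. Run the examples from 0; the earliest place one falls off (shortest prefix, ties alphabetical) gets sent to the lowest-numbered state that keeps every Accept/Reject pair distinguishable — a pair clashes when both reach the same state with identical unread suffix — and to a fresh state only if none does.
a: 0a undefined. 0a->0: ok.
b: 0b undefined. 0b->0: no, baaaa/baa meet in 0. Open state 1: 0b->1.
ba: 1a undefined. 1a->0: no, baaaa/baa meet in 0. 1a->1: no, baaaa/baa meet in 1. Open state 2: 1a->2.
abb: 1b undefined. 1b->0: ok.
baa: 2a undefined. 2a->0: no, baaaa/baa meet in 0. 2a->1: no, baaaa/baa meet in 1. 2a->2: no, baaaa/baa meet in 2. Open state 3: 2a->3.
baaa: 3a undefined. 3a->0: ok.
baab: 3b undefined. 3b->0: no, aaaba/baabba meet in 2. 3b->1: no, baaaa/baabba meet in 0. 3b->2: ok.
baabb: 2b undefined. 2b->0: no, baaaa/baabba meet in 0. 2b->1: no, aaaba/baabba meet in 2. 2b->2: ok.
All examples now run through 4 states with every (state, symbol) defined. Accept strings end in {0,2}, Reject strings end in {3}; accept={0,2}.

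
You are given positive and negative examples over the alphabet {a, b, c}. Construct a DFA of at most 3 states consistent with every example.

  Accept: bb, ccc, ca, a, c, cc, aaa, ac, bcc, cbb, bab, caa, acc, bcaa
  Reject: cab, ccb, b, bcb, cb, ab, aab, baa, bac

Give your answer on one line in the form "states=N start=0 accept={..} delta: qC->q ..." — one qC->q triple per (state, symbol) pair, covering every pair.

State merging on the prefix tree: take the shortest (then alphabetical) example prefix whose next move is undefined and point that move at state 0, else 1, else 2, ...; a target is out if some Accept/Reject pair would then sit in one state with the same input left (inseparable). If every existing state is out, open a new one.
a: 0a undefined. 0a->0: ok.
b: 0b undefined. 0b->0: no, bb/b meet in 0. Open state 1: 0b->1.
c: 0c undefined. 0c->0: ok.
ba: 1a undefined. 1a->0: no, ccc/baa meet in 0. 1a->1: ok.
bb: 1b undefined. 1b->0: ok.
bc: 1c undefined. 1c->0: no, bb/bac meet in 0. 1c->1: no, bb/bcb meet in 0. Open state 2: 1c->2.
bca: 2a undefined. 2a->0: ok.
bcb: 2b undefined. 2b->0: no, bb/bcb meet in 0. 2b->1: ok.
bcc: 2c undefined. 2c->0: ok.
All examples now run through 3 states with every (state, symbol) defined. Accept strings end in {0}, Reject strings end in {1,2}; accept={0}.

states=3 start=0 accept={0} delta: 0a->0 0b->1 0c->0 1a->1 1b->0 1c->2 2a->0 2b->1 2c->0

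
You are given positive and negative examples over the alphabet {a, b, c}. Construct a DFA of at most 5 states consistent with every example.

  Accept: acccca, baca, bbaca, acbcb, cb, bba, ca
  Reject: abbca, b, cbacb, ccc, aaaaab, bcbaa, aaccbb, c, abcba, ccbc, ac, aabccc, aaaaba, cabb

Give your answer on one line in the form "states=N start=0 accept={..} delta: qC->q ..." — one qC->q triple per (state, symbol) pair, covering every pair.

State merging on the prefix tree: take the shortest (then alphabetical) example prefix whose next move is undefined and point that move at state 0, else 1, else 2, ...; a target is out if some Accept/Reject pair would then sit in one state with the same input left (inseparable). If every existing state is out, open a new one.
a: 0a undefined. 0a->0: ok.
b: 0b undefined. 0b->0: no, baca/abbca meet in 0 with "ca" left. Open state 1: 0b->1.
c: 0c undefined. 0c->0: no, acccca/ccc meet in 0. 0c->1: no, ca/aaaaba meet in 1 with "a" left. Open state 2: 0c->2.
ba: 1a undefined. 1a->0: ok.
bb: 1b undefined. 1b->0: no, baca/abbca meet in 2 with "a" left. 1b->1: no, bba/aaaaba meet in 0. 1b->2: ok.
bc: 1c undefined. 1c->0: ok.
ca: 2a undefined. 2a->0: no, baca/bcbaa meet in 0. 2a->1: no, baca/b meet in 1. 2a->2: no, baca/c meet in 2. Open state 3: 2a->3.
cb: 2b undefined. 2b->0: no, acbcb/cbacb meet in 0. 2b->1: no, acbcb/b meet in 1. 2b->2: no, cb/c meet in 2. 2b->3: ok.
cc: 2c undefined. 2c->0: no, acccca/abbca meet in 0. 2c->1: no, acccca/aaccbb meet in 3. 2c->2: no, acccca/abbca meet in 3. 2c->3: no, baca/aabccc meet in 3. Open state 4: 2c->4.
cab: 3b undefined. 3b->0: ok.
cba: 3a undefined. 3a->0: no, baca/cbacb meet in 3. 3a->1: ok.
ccb: 4b undefined. 4b->0: ok.
ccc: 4c undefined. 4c->0: ok.
acbc: 3c undefined. 3c->0: no, bbaca/ccc meet in 0. 3c->1: no, bbaca/ccc meet in 0. 3c->2: ok.
abbca: 4a undefined. 4a->0: ok.
All examples now run through 5 states with every (state, symbol) defined. Accept strings end in {3}, Reject strings end in {0,1,2,4}; accept={3}.

states=5 start=0 accept={3} delta: 0a->0 0b->1 0c->2 1a->0 1b->2 1c->0 2a->3 2b->3 2c->4 3a->1 3b->0 3c->2 4a->0 4b->0 4c->0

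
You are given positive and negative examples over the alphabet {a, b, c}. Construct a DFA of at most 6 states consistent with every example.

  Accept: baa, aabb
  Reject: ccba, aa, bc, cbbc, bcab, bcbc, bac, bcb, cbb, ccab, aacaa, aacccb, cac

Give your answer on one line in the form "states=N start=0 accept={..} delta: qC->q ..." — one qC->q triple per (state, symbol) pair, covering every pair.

states=3 start=0 accept={1} delta: 0a->0 0b->1 0c->2 1a->1 1b->1 1c->2 2a->2 2b->2 2c->2

Fold the examples into a partial DFA from state 0: repeatedly fix the first undefined (state, symbol) met by the shortest-then-alphabetical prefix, trying targets in increasing order and rejecting any under which an Accept and a Reject string meet in one state with the same remainder; add a state when all current targets are rejected. Accepting states are where Accept strings end.
a: 0a undefined. 0a->0: ok.
b: 0b undefined. 0b->0: no, baa/aa meet in 0. Open state 1: 0b->1.
c: 0c undefined. 0c->0: no, aabb/cbb meet in 1 with "b" left. 0c->1: no, baa/aacaa meet in 1 with "aa" left. Open state 2: 0c->2.
ba: 1a undefined. 1a->0: no, baa/aa meet in 0. 1a->1: ok.
bc: 1c undefined. 1c->0: no, baa/bcab meet in 1. 1c->1: no, baa/bc meet in 1. 1c->2: ok.
ca: 2a undefined. 2a->0: no, baa/bcab meet in 1. 2a->1: no, baa/aacaa meet in 1. 2a->2: ok.
cb: 2b undefined. 2b->0: no, baa/cbb meet in 1. 2b->1: no, baa/bcab meet in 1. 2b->2: ok.
cc: 2c undefined. 2c->0: no, baa/ccba meet in 1. 2c->1: no, baa/cbbc meet in 1. 2c->2: ok.
aabb: 1b undefined. 1b->0: no, aabb/aa meet in 0. 1b->1: ok.
All examples now run through 3 states with every (state, symbol) defined. Accept strings end in {1}, Reject strings end in {0,2}; accept={1}.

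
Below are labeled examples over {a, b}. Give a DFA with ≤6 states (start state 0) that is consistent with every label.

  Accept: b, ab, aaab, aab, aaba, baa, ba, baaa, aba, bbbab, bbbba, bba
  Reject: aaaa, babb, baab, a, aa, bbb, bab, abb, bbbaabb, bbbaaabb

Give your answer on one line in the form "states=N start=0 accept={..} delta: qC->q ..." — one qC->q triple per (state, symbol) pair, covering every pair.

State merging on the prefix tree: take the shortest (then alphabetical) example prefix whose next move is undefined and point that move at state 0, else 1, else 2, ...; a target is out if some Accept/Reject pair would then sit in one state with the same input left (inseparable). If every existing state is out, open a new one.
a: 0a undefined. 0a->0: ok.
b: 0b undefined. 0b->0: no, b/aaaa meet in 0. Open state 1: 0b->1.
ba: 1a undefined. 1a->0: no, b/baab meet in 1. 1a->1: ok.
bb: 1b undefined. 1b->0: no, b/babb meet in 1. 1b->1: no, b/babb meet in 1. Open state 2: 1b->2.
bba: 2a undefined. 2a->0: no, bba/aaaa meet in 0. 2a->1: ok.
bbb: 2b undefined. 2b->0: ok.
All examples now run through 3 states with every (state, symbol) defined. Accept strings end in {1}, Reject strings end in {0,2}; accept={1}.

states=3 start=0 accept={1} delta: 0a->0 0b->1 1a->1 1b->2 2a->1 2b->0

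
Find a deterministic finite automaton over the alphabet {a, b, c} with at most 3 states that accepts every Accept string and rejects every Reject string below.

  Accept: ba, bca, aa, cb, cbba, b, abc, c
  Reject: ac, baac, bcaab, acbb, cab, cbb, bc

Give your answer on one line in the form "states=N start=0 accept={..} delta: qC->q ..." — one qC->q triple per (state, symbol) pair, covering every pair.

State merging on the prefix tree: take the shortest (then alphabetical) example prefix whose next move is undefined and point that move at state 0, else 1, else 2, ...; a target is out if some Accept/Reject pair would then sit in one state with the same input left (inseparable). If every existing state is out, open a new one.
a: 0a undefined. 0a->0: no, abc/bc meet in 0 with "bc" left. Open state 1: 0a->1.
b: 0b undefined. 0b->0: no, c/bc meet in 0 with "c" left. 0b->1: ok.
c: 0c undefined. 0c->0: ok.
aa: 1a undefined. 1a->0: ok.
ab: 1b undefined. 1b->0: no, ba/cab meet in 0. 1b->1: no, cb/cab meet in 1. Open state 2: 1b->2.
ac: 1c undefined. 1c->0: no, ba/ac meet in 0. 1c->1: no, cb/ac meet in 1. 1c->2: ok.
abc: 2c undefined. 2c->0: ok.
acb: 2b undefined. 2b->0: no, cb/acbb meet in 1. 2b->1: ok.
bca: 2a undefined. 2a->0: ok.
All examples now run through 3 states with every (state, symbol) defined. Accept strings end in {0,1}, Reject strings end in {2}; accept={0,1}.

states=3 start=0 accept={0,1} delta: 0a->1 0b->1 0c->0 1a->0 1b->2 1c->2 2a->0 2b->1 2c->0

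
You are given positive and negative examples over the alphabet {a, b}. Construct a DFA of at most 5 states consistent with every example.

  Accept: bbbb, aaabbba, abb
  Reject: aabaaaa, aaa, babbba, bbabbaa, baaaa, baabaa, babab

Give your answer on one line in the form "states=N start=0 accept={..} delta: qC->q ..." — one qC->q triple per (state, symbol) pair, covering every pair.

states=4 start=0 accept={2} delta: 0a->0 0b->1 1a->1 1b->2 2a->0 2b->3 3a->2 3b->2

Grow the machine one transition at a time. Run the examples from 0; the earliest place one falls off (shortest prefix, ties alphabetical) gets sent to the lowest-numbered state that keeps every Accept/Reject pair distinguishable — a pair clashes when both reach the same state with identical unread suffix — and to a fresh state only if none does.
a: 0a undefined. 0a->0: ok.
b: 0b undefined. 0b->0: no, bbbb/aabaaaa meet in 0. Open state 1: 0b->1.
ba: 1a undefined. 1a->0: no, aaabbba/babbba meet in 1 with "bba" left. 1a->1: ok.
bb: 1b undefined. 1b->0: no, bbbb/aaa meet in 0. 1b->1: no, bbbb/aabaaaa meet in 1. Open state 2: 1b->2.
bba: 2a undefined. 2a->0: ok.
bbb: 2b undefined. 2b->0: no, bbbb/aabaaaa meet in 1. 2b->1: no, aaabbba/aabaaaa meet in 1. 2b->2: no, aaabbba/aaa meet in 0. Open state 3: 2b->3.
bbbb: 3b undefined. 3b->0: no, bbbb/aaa meet in 0. 3b->1: no, bbbb/aabaaaa meet in 1. 3b->2: ok.
aaabbba: 3a undefined. 3a->0: no, aaabbba/aaa meet in 0. 3a->1: no, aaabbba/aabaaaa meet in 1. 3a->2: ok.
All examples now run through 4 states with every (state, symbol) defined. Accept strings end in {2}, Reject strings end in {0,1}; accept={2}.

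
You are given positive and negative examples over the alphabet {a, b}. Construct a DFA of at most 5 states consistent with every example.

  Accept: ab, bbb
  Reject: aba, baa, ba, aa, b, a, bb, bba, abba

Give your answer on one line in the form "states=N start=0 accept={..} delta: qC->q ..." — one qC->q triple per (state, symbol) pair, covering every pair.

states=4 start=0 accept={3} delta: 0a->1 0b->2 1a->0 1b->3 2a->0 2b->1 3a->0 3b->0

State merging on the prefix tree: take the shortest (then alphabetical) example prefix whose next move is undefined and point that move at state 0, else 1, else 2, ...; a target is out if some Accept/Reject pair would then sit in one state with the same input left (inseparable). If every existing state is out, open a new one.
a: 0a undefined. 0a->0: no, ab/b meet in 0 with "b" left. Open state 1: 0a->1.
b: 0b undefined. 0b->0: no, bbb/b meet in 0. 0b->1: no, ab/bb meet in 1 with "b" left. Open state 2: 0b->2.
aa: 1a undefined. 1a->0: ok.
ab: 1b undefined. 1b->0: no, ab/aa meet in 0. 1b->1: no, ab/a meet in 1. 1b->2: no, ab/b meet in 2. Open state 3: 1b->3.
ba: 2a undefined. 2a->0: ok.
bb: 2b undefined. 2b->0: no, bbb/b meet in 2. 2b->1: ok.
aba: 3a undefined. 3a->0: ok.
abb: 3b undefined. 3b->0: ok.
All examples now run through 4 states with every (state, symbol) defined. Accept strings end in {3}, Reject strings end in {0,1,2}; accept={3}.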